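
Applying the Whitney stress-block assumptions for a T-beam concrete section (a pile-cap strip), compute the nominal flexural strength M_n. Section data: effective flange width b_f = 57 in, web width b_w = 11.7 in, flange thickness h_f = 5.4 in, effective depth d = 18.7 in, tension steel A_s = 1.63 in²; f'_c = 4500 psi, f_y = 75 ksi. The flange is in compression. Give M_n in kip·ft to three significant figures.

Tension: T = A_s f_y = 1.63 × 75 = 122.25 kips.
Try a within the flange: a = T/(0.85 f'_c b_f) = 122.25/(0.85 × 4.5 × 57) = 0.561 in.
Since a = 0.561 ≤ h_f = 5.4 in, the stress block lies entirely in the flange; analyse as a rectangular beam of width b_f.
M_n = T(d − a/2) = 122.25 × (18.7 − 0.2805) = 2251.8 kip·in.
M_n = 2251.8/12 = 187.65 kip·ft.

M_n ≈ 188 kip·ft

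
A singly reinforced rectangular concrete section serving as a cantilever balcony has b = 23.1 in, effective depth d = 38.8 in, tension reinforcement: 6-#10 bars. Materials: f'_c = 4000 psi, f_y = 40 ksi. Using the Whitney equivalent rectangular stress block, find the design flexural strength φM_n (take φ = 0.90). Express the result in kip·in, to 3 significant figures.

φM_n ≈ 10100 kip·in

A_s = 6 × 1.27 = 7.62 in².
T = A_s f_y = 7.62 × 40 = 304.8 kips.
a = T/(0.85 f'_c b) = 304.8/(0.85 × 4 × 23.1) = 3.881 in.
M_n = T(d − a/2) = 304.8 × (38.8 − 1.9405) = 11234.8 kip·in.
φM_n = 0.90 × 11234.8 = 10111.3 kip·in.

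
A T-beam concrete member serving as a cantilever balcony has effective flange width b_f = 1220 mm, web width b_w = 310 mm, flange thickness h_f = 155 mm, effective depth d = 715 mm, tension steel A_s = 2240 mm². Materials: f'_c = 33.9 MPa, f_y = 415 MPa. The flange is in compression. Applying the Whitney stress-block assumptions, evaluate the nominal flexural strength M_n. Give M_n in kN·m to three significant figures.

M_n ≈ 652 kN·m

Tension: T = A_s f_y = 2240 × 415 = 929600 N.
Try a within the flange: a = T/(0.85 f'_c b_f) = 929600/(0.85 × 33.9 × 1220) = 26.44 mm.
Since a = 26.44 ≤ h_f = 155 mm, the stress block lies entirely in the flange; analyse as a rectangular beam of width b_f.
M_n = T(d − a/2) = 929600 × (715 − 13.22) = 652.37 × 10⁶ N·mm.
M_n = 652.37 kN·m.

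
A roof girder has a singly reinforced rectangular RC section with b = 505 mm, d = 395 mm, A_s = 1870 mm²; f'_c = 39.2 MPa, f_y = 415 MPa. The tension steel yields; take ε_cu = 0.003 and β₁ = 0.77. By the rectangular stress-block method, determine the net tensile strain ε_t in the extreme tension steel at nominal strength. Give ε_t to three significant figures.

ε_t ≈ 0.0168

a = A_s f_y/(0.85 f'_c b) = 46.12 mm.
β₁ = 0.77, so c = a/β₁ = 46.12/0.77 = 59.90 mm.
From the linear strain diagram with ε_cu = 0.003: ε_t = 0.003 (d − c)/c = 0.003 × (395 − 59.90)/59.90 = 0.0168.
Since ε_t ≥ 0.005, the section is tension-controlled.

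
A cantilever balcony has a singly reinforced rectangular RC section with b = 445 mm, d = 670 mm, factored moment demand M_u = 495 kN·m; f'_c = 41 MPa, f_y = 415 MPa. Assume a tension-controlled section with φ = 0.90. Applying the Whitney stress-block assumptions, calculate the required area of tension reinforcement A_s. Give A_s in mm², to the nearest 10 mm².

A_s ≈ 2060 mm²

M_n = M_u/φ = 495/0.90 = 550 kN·m.
With M_n = 0.85 f'_c a b (d − a/2), solve the quadratic for a:
a = d − √(d² − 2M_n/(0.85 f'_c b)) = 670 − √(670² − 2 × 550×10⁶/(0.85 × 41 × 445)) = 55.21 mm.
A_s = 0.85 f'_c a b / f_y = 0.85 × 41 × 55.21 × 445 / 415 = 2063.2 mm².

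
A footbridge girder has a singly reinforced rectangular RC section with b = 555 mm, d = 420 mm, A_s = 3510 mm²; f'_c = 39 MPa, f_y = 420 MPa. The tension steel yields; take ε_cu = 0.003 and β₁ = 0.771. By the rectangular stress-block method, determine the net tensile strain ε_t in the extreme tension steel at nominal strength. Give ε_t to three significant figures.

a = A_s f_y/(0.85 f'_c b) = 80.13 mm.
β₁ = 0.771, so c = a/β₁ = 80.13/0.771 = 103.93 mm.
From the linear strain diagram with ε_cu = 0.003: ε_t = 0.003 (d − c)/c = 0.003 × (420 − 103.93)/103.93 = 0.00912.
Since ε_t ≥ 0.005, the section is tension-controlled.

ε_t ≈ 0.00912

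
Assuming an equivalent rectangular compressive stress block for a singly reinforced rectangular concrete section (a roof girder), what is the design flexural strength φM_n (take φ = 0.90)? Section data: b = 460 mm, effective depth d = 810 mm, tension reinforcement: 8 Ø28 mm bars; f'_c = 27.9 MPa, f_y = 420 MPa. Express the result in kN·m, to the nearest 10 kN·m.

φM_n ≈ 1330 kN·m

A_s = 8 × 616 = 4928 mm².
T = A_s f_y = 4928 × 420 = 2069760 N = 2069.76 kN.
From C = T: a = T/(0.85 f'_c b) = 2069760/(0.85 × 27.9 × 460) = 189.73 mm.
M_n = T(d − a/2) = 2069.76 kN × (810 − 94.865) mm = 1480.16 kN·m.
φM_n = 0.90 × 1480.16 = 1332.14 kN·m.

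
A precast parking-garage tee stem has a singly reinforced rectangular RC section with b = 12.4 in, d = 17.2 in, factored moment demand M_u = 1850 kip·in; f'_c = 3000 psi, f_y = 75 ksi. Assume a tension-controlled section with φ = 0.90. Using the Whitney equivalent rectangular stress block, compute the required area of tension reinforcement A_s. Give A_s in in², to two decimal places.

A_s ≈ 1.82 in²

M_n = M_u/φ = 1850/0.90 = 2055.56 kip·in.
From M_n = 0.85 f'_c a b (d − a/2):
a = d − √(d² − 2M_n/(0.85 f'_c b)) = 17.2 − √(17.2² − 2 × 2055.56/(0.85 × 3 × 12.4)) = 4.323 in.
A_s = 0.85 f'_c a b / f_y = 0.85 × 3 × 4.323 × 12.4 / 75 = 1.823 in².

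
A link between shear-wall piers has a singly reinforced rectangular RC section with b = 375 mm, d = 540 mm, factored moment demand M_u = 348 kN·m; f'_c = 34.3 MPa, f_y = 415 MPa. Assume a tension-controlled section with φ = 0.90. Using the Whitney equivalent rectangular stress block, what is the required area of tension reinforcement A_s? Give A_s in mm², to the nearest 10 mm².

A_s ≈ 1850 mm²

M_n = M_u/φ = 348/0.90 = 386.667 kN·m.
With M_n = 0.85 f'_c a b (d − a/2), solve the quadratic for a:
a = d − √(d² − 2M_n/(0.85 f'_c b)) = 540 − √(540² − 2 × 386.667×10⁶/(0.85 × 34.3 × 375)) = 70.04 mm.
A_s = 0.85 f'_c a b / f_y = 0.85 × 34.3 × 70.04 × 375 / 415 = 1845.2 mm².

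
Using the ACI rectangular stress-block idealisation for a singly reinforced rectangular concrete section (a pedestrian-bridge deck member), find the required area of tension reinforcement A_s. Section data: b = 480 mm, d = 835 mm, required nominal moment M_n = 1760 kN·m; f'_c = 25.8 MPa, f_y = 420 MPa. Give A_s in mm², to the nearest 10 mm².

A_s ≈ 5830 mm²

With M_n = 0.85 f'_c a b (d − a/2), solve the quadratic for a:
a = d − √(d² − 2M_n/(0.85 f'_c b)) = 835 − √(835² − 2 × 1760×10⁶/(0.85 × 25.8 × 480)) = 232.65 mm.
A_s = 0.85 f'_c a b / f_y = 0.85 × 25.8 × 232.65 × 480 / 420 = 5830.9 mm².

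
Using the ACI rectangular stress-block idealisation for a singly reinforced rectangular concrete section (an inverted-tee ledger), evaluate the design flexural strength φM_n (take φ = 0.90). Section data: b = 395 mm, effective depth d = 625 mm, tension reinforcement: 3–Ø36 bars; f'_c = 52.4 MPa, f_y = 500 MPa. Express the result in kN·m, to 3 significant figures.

φM_n ≈ 799 kN·m

A_s = 3 × 1018 = 3054 mm².
T = A_s f_y = 3054 × 500 = 1527000 N = 1527 kN.
From C = T: a = T/(0.85 f'_c b) = 1527000/(0.85 × 52.4 × 395) = 86.79 mm.
M_n = T(d − a/2) = 1527 kN × (625 − 43.395) mm = 888.11 kN·m.
φM_n = 0.90 × 888.11 = 799.30 kN·m.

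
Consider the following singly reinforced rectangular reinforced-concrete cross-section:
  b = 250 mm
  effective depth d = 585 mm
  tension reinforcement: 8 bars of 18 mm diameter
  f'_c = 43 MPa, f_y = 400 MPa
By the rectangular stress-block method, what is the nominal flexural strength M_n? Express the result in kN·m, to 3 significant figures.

A_s = 8 × 254 = 2032 mm².
T = A_s f_y = 2032 × 400 = 812800 N = 812.8 kN.
From C = T: a = T/(0.85 f'_c b) = 812800/(0.85 × 43 × 250) = 88.95 mm.
M_n = T(d − a/2) = 812.8 kN × (585 − 44.475) mm = 439.34 kN·m.

M_n ≈ 439 kN·m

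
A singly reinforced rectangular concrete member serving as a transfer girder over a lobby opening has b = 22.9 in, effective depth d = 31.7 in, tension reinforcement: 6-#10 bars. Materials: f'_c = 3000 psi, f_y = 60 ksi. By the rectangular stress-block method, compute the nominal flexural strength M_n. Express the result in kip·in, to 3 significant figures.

M_n ≈ 12700 kip·in

A_s = 6 × 1.27 = 7.62 in².
T = A_s f_y = 7.62 × 60 = 457.2 kips.
a = T/(0.85 f'_c b) = 457.2/(0.85 × 3 × 22.9) = 7.829 in.
M_n = T(d − a/2) = 457.2 × (31.7 − 3.9145) = 12703.5 kip·in.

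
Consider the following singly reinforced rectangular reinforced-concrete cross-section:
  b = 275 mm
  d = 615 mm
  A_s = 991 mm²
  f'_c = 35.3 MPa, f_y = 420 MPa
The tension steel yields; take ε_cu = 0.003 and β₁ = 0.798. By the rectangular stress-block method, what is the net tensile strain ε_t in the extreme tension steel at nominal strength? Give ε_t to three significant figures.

a = A_s f_y/(0.85 f'_c b) = 50.44 mm.
β₁ = 0.798, so c = a/β₁ = 50.44/0.798 = 63.21 mm.
From the linear strain diagram with ε_cu = 0.003: ε_t = 0.003 (d − c)/c = 0.003 × (615 − 63.21)/63.21 = 0.0262.
Since ε_t ≥ 0.005, the section is tension-controlled.

ε_t ≈ 0.0262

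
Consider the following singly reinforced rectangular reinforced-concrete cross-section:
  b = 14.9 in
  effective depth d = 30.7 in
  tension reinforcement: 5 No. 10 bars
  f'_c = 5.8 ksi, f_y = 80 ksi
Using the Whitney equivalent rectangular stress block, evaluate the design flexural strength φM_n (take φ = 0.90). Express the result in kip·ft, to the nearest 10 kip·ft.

φM_n ≈ 1040 kip·ft

A_s = 5 × 1.27 = 6.35 in².
T = A_s f_y = 6.35 × 80 = 508 kips.
a = T/(0.85 f'_c b) = 508/(0.85 × 5.8 × 14.9) = 6.916 in.
M_n = T(d − a/2) = 508 × (30.7 − 3.458) = 13838.9 kip·in = 13838.9/12 = 1153.24 kip·ft.
φM_n = 0.90 × 1153.24 = 1037.92 kip·ft.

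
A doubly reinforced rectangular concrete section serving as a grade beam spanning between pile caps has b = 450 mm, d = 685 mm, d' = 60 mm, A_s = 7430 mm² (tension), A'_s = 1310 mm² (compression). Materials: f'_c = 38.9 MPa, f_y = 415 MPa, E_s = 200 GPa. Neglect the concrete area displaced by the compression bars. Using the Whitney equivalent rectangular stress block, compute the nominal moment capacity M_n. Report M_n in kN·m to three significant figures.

Assume both tension and compression steel yield.
Net tension couple steel: A_s − A'_s = 6120 mm².
a = (A_s − A'_s) f_y / (0.85 f'_c b) = 2539800/(0.85 × 38.9 × 450) = 170.69 mm.
c = a/β₁ = 170.69/0.772 = 221.10 mm; ε'_s = 0.003(c − d')/c = 0.0022 ≥ f_y/E_s = 0.0021, so compression steel does yield.
M_n = (A_s − A'_s) f_y (d − a/2) + A'_s f_y (d − d') = [2539800 × (685 − 85.345) + 543650 × (685 − 60)] × 10⁻⁶ = 1523.00 + 339.78 = 1862.78 kN·m.

M_n ≈ 1860 kN·m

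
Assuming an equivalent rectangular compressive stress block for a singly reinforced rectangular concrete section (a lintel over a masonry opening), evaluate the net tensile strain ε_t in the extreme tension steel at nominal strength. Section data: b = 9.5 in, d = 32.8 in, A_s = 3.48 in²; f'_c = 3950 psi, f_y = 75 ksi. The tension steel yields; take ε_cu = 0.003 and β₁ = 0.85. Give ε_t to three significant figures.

a = A_s f_y/(0.85 f'_c b) = 8.183 in.
β₁ = 0.85, so c = a/β₁ = 8.183/0.85 = 9.627 in.
From the linear strain diagram with ε_cu = 0.003: ε_t = 0.003 (d − c)/c = 0.003 × (32.8 − 9.627)/9.627 = 0.00722.
Since ε_t ≥ 0.005, the section is tension-controlled.

ε_t ≈ 0.00722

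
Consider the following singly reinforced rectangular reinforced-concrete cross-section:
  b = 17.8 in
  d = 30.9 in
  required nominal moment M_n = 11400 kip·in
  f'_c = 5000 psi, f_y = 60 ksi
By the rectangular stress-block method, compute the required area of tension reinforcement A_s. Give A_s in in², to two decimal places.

A_s ≈ 6.73 in²

From M_n = 0.85 f'_c a b (d − a/2):
a = d − √(d² − 2M_n/(0.85 f'_c b)) = 30.9 − √(30.9² − 2 × 11400/(0.85 × 5 × 17.8)) = 5.338 in.
A_s = 0.85 f'_c a b / f_y = 0.85 × 5 × 5.338 × 17.8 / 60 = 6.730 in².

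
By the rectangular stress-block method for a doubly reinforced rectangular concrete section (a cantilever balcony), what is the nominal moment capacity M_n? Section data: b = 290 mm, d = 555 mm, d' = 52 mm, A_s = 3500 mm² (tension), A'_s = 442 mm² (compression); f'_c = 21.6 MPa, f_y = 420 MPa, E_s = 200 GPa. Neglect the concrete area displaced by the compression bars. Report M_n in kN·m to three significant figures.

M_n ≈ 651 kN·m

Assume both tension and compression steel yield.
Net tension couple steel: A_s − A'_s = 3058 mm².
a = (A_s − A'_s) f_y / (0.85 f'_c b) = 1284360/(0.85 × 21.6 × 290) = 241.22 mm.
c = a/β₁ = 241.22/0.85 = 283.79 mm; ε'_s = 0.003(c − d')/c = 0.0025 ≥ f_y/E_s = 0.0021, so compression steel does yield.
M_n = (A_s − A'_s) f_y (d − a/2) + A'_s f_y (d − d') = [1284360 × (555 − 120.61) + 185640 × (555 − 52)] × 10⁻⁶ = 557.91 + 93.38 = 651.29 kN·m.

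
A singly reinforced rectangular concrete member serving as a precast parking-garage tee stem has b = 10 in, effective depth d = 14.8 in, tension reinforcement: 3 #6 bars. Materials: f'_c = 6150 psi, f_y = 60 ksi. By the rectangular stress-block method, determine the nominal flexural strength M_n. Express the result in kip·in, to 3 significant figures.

M_n ≈ 1110 kip·in

A_s = 3 × 0.44 = 1.32 in².
T = A_s f_y = 1.32 × 60 = 79.2 kips.
a = T/(0.85 f'_c b) = 79.2/(0.85 × 6.15 × 10) = 1.515 in.
M_n = T(d − a/2) = 79.2 × (14.8 − 0.7575) = 1112.2 kip·in.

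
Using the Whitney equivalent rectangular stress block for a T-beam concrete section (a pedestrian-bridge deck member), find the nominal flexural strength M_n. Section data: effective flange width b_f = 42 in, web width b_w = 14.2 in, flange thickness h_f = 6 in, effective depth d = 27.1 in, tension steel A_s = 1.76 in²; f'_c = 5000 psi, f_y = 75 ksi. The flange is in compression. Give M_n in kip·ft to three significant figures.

M_n ≈ 294 kip·ft

Tension: T = A_s f_y = 1.76 × 75 = 132 kips.
Try a within the flange: a = T/(0.85 f'_c b_f) = 132/(0.85 × 5 × 42) = 0.739 in.
Since a = 0.739 ≤ h_f = 6 in, the stress block lies entirely in the flange; analyse as a rectangular beam of width b_f.
M_n = T(d − a/2) = 132 × (27.1 − 0.3695) = 3528.4 kip·in.
M_n = 3528.4/12 = 294.03 kip·ft.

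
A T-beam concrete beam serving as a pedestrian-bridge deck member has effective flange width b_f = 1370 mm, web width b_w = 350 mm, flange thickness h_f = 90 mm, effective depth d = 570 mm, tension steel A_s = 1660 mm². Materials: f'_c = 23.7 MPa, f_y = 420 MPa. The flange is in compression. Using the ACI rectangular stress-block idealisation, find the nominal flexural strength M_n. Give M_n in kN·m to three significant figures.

M_n ≈ 389 kN·m

Tension: T = A_s f_y = 1660 × 420 = 697200 N.
Try a within the flange: a = T/(0.85 f'_c b_f) = 697200/(0.85 × 23.7 × 1370) = 25.26 mm.
Since a = 25.26 ≤ h_f = 90 mm, the stress block lies entirely in the flange; analyse as a rectangular beam of width b_f.
M_n = T(d − a/2) = 697200 × (570 − 12.63) = 388.60 × 10⁶ N·mm.
M_n = 388.60 kN·m.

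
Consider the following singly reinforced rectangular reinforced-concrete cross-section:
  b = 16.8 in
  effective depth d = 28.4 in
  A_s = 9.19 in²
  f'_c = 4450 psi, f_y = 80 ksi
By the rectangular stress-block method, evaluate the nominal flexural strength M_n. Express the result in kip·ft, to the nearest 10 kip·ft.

M_n ≈ 1390 kip·ft

T = A_s f_y = 9.19 × 80 = 735.2 kips.
a = T/(0.85 f'_c b) = 735.2/(0.85 × 4.45 × 16.8) = 11.570 in.
M_n = T(d − a/2) = 735.2 × (28.4 − 5.785) = 16626.5 kip·in = 16626.5/12 = 1385.54 kip·ft.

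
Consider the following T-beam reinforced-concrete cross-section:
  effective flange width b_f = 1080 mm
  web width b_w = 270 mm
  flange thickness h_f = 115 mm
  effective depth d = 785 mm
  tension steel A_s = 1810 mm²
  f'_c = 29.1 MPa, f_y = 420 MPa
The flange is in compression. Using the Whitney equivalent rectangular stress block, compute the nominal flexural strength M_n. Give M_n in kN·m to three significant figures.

Tension: T = A_s f_y = 1810 × 420 = 760200 N.
Try a within the flange: a = T/(0.85 f'_c b_f) = 760200/(0.85 × 29.1 × 1080) = 28.46 mm.
Since a = 28.46 ≤ h_f = 115 mm, the stress block lies entirely in the flange; analyse as a rectangular beam of width b_f.
M_n = T(d − a/2) = 760200 × (785 − 14.23) = 585.94 × 10⁶ N·mm.
M_n = 585.94 kN·m.

M_n ≈ 586 kN·m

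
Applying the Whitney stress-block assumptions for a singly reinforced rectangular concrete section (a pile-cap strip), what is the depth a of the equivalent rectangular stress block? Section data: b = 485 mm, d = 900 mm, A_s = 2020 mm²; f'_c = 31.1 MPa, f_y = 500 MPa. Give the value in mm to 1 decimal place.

T = A_s f_y = 2020 × 500 = 1010000 N = 1010 kN.
Setting C = 0.85 f'_c a b equal to T: a = 1010000/(0.85 × 31.1 × 485) = 78.8 mm.

a ≈ 78.8 mm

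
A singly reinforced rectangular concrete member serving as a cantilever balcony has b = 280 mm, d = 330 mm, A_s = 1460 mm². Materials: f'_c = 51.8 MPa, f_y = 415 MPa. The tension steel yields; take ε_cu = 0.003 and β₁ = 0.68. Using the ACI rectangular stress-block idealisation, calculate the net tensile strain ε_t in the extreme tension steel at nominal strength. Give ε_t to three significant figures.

ε_t ≈ 0.0107

a = A_s f_y/(0.85 f'_c b) = 49.15 mm.
β₁ = 0.68, so c = a/β₁ = 49.15/0.68 = 72.28 mm.
From the linear strain diagram with ε_cu = 0.003: ε_t = 0.003 (d − c)/c = 0.003 × (330 − 72.28)/72.28 = 0.0107.
Since ε_t ≥ 0.005, the section is tension-controlled.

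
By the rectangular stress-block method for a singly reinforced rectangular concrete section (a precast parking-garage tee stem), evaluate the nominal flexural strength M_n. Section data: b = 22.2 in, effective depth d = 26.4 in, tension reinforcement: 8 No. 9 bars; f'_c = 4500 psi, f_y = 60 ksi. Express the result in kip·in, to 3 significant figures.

M_n ≈ 11300 kip·in

A_s = 8 × 1 = 8 in².
T = A_s f_y = 8 × 60 = 480 kips.
a = T/(0.85 f'_c b) = 480/(0.85 × 4.5 × 22.2) = 5.653 in.
M_n = T(d − a/2) = 480 × (26.4 − 2.8265) = 11315.3 kip·in.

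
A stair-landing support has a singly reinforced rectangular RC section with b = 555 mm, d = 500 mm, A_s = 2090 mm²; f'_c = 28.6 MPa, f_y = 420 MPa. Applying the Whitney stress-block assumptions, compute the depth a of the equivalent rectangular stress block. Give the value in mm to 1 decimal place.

a ≈ 65.1 mm

T = A_s f_y = 2090 × 420 = 877800 N = 877.8 kN.
Setting C = 0.85 f'_c a b equal to T: a = 877800/(0.85 × 28.6 × 555) = 65.1 mm.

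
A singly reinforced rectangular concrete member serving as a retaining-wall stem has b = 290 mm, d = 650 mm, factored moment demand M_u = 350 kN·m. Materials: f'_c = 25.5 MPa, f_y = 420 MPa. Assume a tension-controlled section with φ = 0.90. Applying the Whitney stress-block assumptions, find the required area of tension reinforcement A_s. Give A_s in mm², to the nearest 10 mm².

A_s ≈ 1550 mm²

M_n = M_u/φ = 350/0.90 = 388.889 kN·m.
With M_n = 0.85 f'_c a b (d − a/2), solve the quadratic for a:
a = d − √(d² − 2M_n/(0.85 f'_c b)) = 650 − √(650² − 2 × 388.889×10⁶/(0.85 × 25.5 × 290)) = 103.41 mm.
A_s = 0.85 f'_c a b / f_y = 0.85 × 25.5 × 103.41 × 290 / 420 = 1547.6 mm².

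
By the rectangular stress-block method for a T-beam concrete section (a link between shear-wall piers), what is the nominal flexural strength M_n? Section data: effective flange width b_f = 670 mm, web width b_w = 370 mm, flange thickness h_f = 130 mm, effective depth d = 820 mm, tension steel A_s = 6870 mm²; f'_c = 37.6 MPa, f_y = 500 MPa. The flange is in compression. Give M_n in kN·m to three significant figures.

Tension: T = A_s f_y = 6870 × 500 = 3435000 N.
Try a within the flange: a = T/(0.85 f'_c b_f) = 3435000/(0.85 × 37.6 × 670) = 160.42 mm.
a = 160.42 > h_f = 130 mm: the block extends into the web. Split into flange-overhang and web parts.
C_f = 0.85 f'_c (b_f − b_w) h_f = 0.85 × 37.6 × (670 − 370) × 130 = 1246440 N.
Remaining web compression depth: a_w = (T − C_f)/(0.85 f'_c b_w) = (3435000 − 1246440)/(0.85 × 37.6 × 370) = 185.08 mm.
M_n = C_f(d − h_f/2) + (T − C_f)(d − a_w/2) = 1246440 × (820 − 65) + 2188560 × (820 − 92.54) = 941.06 + 1592.09 = 2533.15 × 10⁶ N·mm.
M_n = 2533.15 kN·m.

M_n ≈ 2530 kN·m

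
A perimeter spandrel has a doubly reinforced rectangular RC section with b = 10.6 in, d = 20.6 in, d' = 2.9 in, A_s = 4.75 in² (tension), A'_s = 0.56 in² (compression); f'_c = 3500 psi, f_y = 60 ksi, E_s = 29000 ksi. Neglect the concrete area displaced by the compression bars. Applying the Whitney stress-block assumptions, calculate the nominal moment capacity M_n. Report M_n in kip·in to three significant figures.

M_n ≈ 4770 kip·in

Assume both steels yield.
a = (A_s − A'_s) f_y/(0.85 f'_c b) = (4.75 − 0.56) × 60/(0.85 × 3.5 × 10.6) = 7.972 in.
c = a/β₁ = 7.972/0.85 = 9.379 in; ε'_s = 0.003(c − d')/c = 0.0021 ≥ ε_y = 0.0021, so the compression steel yields.
M_n = (A_s − A'_s) f_y (d − a/2) + A'_s f_y (d − d') = 251.4 × (20.6 − 3.986) + 33.6 × (20.6 − 2.9) = 4176.8 + 594.7 = 4771.5 kip·in.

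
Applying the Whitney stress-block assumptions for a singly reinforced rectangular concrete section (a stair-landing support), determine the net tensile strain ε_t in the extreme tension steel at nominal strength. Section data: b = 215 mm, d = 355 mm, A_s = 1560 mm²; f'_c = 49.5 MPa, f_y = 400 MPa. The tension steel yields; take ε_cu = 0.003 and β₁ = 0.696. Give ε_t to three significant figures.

ε_t ≈ 0.00775

a = A_s f_y/(0.85 f'_c b) = 68.98 mm.
β₁ = 0.696, so c = a/β₁ = 68.98/0.696 = 99.11 mm.
From the linear strain diagram with ε_cu = 0.003: ε_t = 0.003 (d − c)/c = 0.003 × (355 − 99.11)/99.11 = 0.00775.
Since ε_t ≥ 0.005, the section is tension-controlled.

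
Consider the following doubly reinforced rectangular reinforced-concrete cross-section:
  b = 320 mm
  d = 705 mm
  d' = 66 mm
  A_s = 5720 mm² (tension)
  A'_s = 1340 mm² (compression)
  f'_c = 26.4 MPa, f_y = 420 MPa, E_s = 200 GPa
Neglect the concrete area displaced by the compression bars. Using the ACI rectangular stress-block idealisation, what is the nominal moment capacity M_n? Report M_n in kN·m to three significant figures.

M_n ≈ 1420 kN·m

Assume both tension and compression steel yield.
Net tension couple steel: A_s − A'_s = 4380 mm².
a = (A_s − A'_s) f_y / (0.85 f'_c b) = 1839600/(0.85 × 26.4 × 320) = 256.18 mm.
c = a/β₁ = 256.18/0.85 = 301.39 mm; ε'_s = 0.003(c − d')/c = 0.0023 ≥ f_y/E_s = 0.0021, so compression steel does yield.
M_n = (A_s − A'_s) f_y (d − a/2) + A'_s f_y (d − d') = [1839600 × (705 − 128.09) + 562800 × (705 − 66)] × 10⁻⁶ = 1061.28 + 359.63 = 1420.91 kN·m.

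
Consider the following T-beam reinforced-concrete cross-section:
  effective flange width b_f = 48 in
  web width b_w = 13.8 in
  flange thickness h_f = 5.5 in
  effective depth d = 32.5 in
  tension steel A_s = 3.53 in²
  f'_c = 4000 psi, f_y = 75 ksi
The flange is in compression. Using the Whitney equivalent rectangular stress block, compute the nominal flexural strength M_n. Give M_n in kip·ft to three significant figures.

Tension: T = A_s f_y = 3.53 × 75 = 264.75 kips.
Try a within the flange: a = T/(0.85 f'_c b_f) = 264.75/(0.85 × 4 × 48) = 1.622 in.
Since a = 1.622 ≤ h_f = 5.5 in, the stress block lies entirely in the flange; analyse as a rectangular beam of width b_f.
M_n = T(d − a/2) = 264.75 × (32.5 − 0.811) = 8389.7 kip·in.
M_n = 8389.7/12 = 699.14 kip·ft.

M_n ≈ 699 kip·ft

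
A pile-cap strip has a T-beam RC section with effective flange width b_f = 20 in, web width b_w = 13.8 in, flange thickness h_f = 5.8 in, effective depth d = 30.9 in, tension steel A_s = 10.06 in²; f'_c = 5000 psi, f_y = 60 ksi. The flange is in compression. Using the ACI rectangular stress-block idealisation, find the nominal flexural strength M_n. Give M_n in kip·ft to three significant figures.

M_n ≈ 1370 kip·ft

Tension: T = A_s f_y = 10.06 × 60 = 603.6 kips.
Try a within the flange: a = T/(0.85 f'_c b_f) = 603.6/(0.85 × 5 × 20) = 7.101 in.
a = 7.101 > h_f = 5.8 in: the block extends into the web. Split into flange-overhang and web parts.
C_f = 0.85 f'_c (b_f − b_w) h_f = 0.85 × 5 × (20 − 13.8) × 5.8 = 152.8 kips.
Remaining web compression depth: a_w = (T − C_f)/(0.85 f'_c b_w) = (603.6 − 152.8)/(0.85 × 5 × 13.8) = 7.686 in.
M_n = C_f(d − h_f/2) + (T − C_f)(d − a_w/2) = 152.8 × (30.9 − 2.9) + 450.8 × (30.9 − 3.843) = 4278.4 + 12197.3 = 16475.7 kip·in.
M_n = 16475.7/12 = 1372.98 kip·ft.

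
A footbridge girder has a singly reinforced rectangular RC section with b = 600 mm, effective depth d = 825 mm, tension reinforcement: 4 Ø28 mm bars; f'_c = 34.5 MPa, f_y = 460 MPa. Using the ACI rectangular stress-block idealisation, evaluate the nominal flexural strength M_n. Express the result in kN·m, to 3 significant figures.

M_n ≈ 899 kN·m

A_s = 4 × 616 = 2464 mm².
T = A_s f_y = 2464 × 460 = 1133440 N = 1133.44 kN.
From C = T: a = T/(0.85 f'_c b) = 1133440/(0.85 × 34.5 × 600) = 64.42 mm.
M_n = T(d − a/2) = 1133.44 kN × (825 − 32.21) mm = 898.58 kN·m.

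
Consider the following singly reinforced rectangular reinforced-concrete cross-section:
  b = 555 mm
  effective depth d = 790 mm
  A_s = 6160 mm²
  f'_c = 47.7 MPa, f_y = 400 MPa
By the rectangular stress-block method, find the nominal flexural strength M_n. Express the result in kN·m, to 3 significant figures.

M_n ≈ 1810 kN·m

T = A_s f_y = 6160 × 400 = 2464000 N = 2464 kN.
From C = T: a = T/(0.85 f'_c b) = 2464000/(0.85 × 47.7 × 555) = 109.50 mm.
M_n = T(d − a/2) = 2464 kN × (790 − 54.75) mm = 1811.66 kN·m.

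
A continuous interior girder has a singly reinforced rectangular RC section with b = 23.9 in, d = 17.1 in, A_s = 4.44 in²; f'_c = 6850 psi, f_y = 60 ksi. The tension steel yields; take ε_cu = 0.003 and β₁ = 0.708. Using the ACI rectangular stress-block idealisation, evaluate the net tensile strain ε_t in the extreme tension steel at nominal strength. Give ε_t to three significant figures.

a = A_s f_y/(0.85 f'_c b) = 1.914 in.
β₁ = 0.708, so c = a/β₁ = 1.914/0.708 = 2.703 in.
From the linear strain diagram with ε_cu = 0.003: ε_t = 0.003 (d − c)/c = 0.003 × (17.1 − 2.703)/2.703 = 0.0160.
Since ε_t ≥ 0.005, the section is tension-controlled.

ε_t ≈ 0.0160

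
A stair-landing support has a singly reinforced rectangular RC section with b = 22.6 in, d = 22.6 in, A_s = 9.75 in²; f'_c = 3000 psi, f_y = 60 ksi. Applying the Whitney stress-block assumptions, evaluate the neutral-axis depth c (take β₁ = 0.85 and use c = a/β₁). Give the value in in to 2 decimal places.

T = A_s f_y = 9.75 × 60 = 585 kips.
a = T/(0.85 f'_c b) = 585/(0.85 × 3 × 22.6) = 10.1510 in.
With β₁ = 0.85, c = a/β₁ = 10.1510/0.85 = 11.94 in.

c ≈ 11.94 in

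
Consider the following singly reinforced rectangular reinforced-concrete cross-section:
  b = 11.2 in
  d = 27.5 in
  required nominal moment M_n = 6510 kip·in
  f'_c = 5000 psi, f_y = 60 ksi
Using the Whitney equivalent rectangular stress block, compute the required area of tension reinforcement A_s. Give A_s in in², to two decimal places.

From M_n = 0.85 f'_c a b (d − a/2):
a = d − √(d² − 2M_n/(0.85 f'_c b)) = 27.5 − √(27.5² − 2 × 6510/(0.85 × 5 × 11.2)) = 5.529 in.
A_s = 0.85 f'_c a b / f_y = 0.85 × 5 × 5.529 × 11.2 / 60 = 4.386 in².

A_s ≈ 4.39 in²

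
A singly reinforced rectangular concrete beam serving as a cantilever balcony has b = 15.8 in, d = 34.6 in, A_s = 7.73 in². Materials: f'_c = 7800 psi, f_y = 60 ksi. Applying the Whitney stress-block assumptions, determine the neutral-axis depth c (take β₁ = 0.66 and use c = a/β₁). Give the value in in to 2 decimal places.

c ≈ 6.71 in

T = A_s f_y = 7.73 × 60 = 463.8 kips.
a = T/(0.85 f'_c b) = 463.8/(0.85 × 7.8 × 15.8) = 4.4275 in.
With β₁ = 0.66, c = a/β₁ = 4.4275/0.66 = 6.71 in.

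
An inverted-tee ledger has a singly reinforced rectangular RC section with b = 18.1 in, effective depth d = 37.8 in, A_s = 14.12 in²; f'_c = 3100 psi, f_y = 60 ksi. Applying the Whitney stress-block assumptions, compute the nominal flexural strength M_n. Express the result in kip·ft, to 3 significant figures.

M_n ≈ 2040 kip·ft

T = A_s f_y = 14.12 × 60 = 847.2 kips.
a = T/(0.85 f'_c b) = 847.2/(0.85 × 3.1 × 18.1) = 17.763 in.
M_n = T(d − a/2) = 847.2 × (37.8 − 8.8815) = 24499.8 kip·in = 24499.8/12 = 2041.65 kip·ft.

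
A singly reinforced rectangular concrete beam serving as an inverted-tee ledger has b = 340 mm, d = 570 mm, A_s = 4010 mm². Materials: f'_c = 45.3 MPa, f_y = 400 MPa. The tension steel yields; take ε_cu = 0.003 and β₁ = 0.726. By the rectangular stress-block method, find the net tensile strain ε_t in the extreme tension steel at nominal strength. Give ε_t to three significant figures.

ε_t ≈ 0.00713

a = A_s f_y/(0.85 f'_c b) = 122.52 mm.
β₁ = 0.726, so c = a/β₁ = 122.52/0.726 = 168.76 mm.
From the linear strain diagram with ε_cu = 0.003: ε_t = 0.003 (d − c)/c = 0.003 × (570 − 168.76)/168.76 = 0.00713.
Since ε_t ≥ 0.005, the section is tension-controlled.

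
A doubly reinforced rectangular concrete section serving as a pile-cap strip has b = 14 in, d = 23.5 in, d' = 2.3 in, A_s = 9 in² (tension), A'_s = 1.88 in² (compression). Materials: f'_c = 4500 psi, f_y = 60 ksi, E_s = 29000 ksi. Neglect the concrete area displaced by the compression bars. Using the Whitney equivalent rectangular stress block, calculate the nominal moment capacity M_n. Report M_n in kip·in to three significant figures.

Assume both steels yield.
a = (A_s − A'_s) f_y/(0.85 f'_c b) = (9 − 1.88) × 60/(0.85 × 4.5 × 14) = 7.978 in.
c = a/β₁ = 7.978/0.825 = 9.670 in; ε'_s = 0.003(c − d')/c = 0.0023 ≥ ε_y = 0.0021, so the compression steel yields.
M_n = (A_s − A'_s) f_y (d − a/2) + A'_s f_y (d − d') = 427.2 × (23.5 − 3.989) + 112.8 × (23.5 − 2.3) = 8335.1 + 2391.4 = 10726.5 kip·in.

M_n ≈ 10700 kip·in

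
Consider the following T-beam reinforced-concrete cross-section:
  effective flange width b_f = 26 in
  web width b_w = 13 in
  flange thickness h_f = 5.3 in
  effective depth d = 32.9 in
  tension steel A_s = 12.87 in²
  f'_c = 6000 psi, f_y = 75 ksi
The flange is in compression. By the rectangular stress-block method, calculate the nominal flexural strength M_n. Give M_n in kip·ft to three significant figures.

Tension: T = A_s f_y = 12.87 × 75 = 965.25 kips.
Try a within the flange: a = T/(0.85 f'_c b_f) = 965.25/(0.85 × 6 × 26) = 7.279 in.
a = 7.279 > h_f = 5.3 in: the block extends into the web. Split into flange-overhang and web parts.
C_f = 0.85 f'_c (b_f − b_w) h_f = 0.85 × 6 × (26 − 13) × 5.3 = 351.4 kips.
Remaining web compression depth: a_w = (T − C_f)/(0.85 f'_c b_w) = (965.25 − 351.4)/(0.85 × 6 × 13) = 9.259 in.
M_n = C_f(d − h_f/2) + (T − C_f)(d − a_w/2) = 351.4 × (32.9 − 2.65) + 613.85 × (32.9 − 4.6295) = 10629.9 + 17353.8 = 27983.7 kip·in.
M_n = 27983.7/12 = 2331.98 kip·ft.

M_n ≈ 2330 kip·ft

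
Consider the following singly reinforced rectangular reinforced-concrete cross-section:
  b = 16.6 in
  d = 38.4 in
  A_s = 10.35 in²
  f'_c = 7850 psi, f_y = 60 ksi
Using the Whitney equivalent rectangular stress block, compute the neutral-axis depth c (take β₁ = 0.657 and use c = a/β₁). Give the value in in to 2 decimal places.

c ≈ 8.53 in

T = A_s f_y = 10.35 × 60 = 621 kips.
a = T/(0.85 f'_c b) = 621/(0.85 × 7.85 × 16.6) = 5.6065 in.
With β₁ = 0.657, c = a/β₁ = 5.6065/0.657 = 8.53 in.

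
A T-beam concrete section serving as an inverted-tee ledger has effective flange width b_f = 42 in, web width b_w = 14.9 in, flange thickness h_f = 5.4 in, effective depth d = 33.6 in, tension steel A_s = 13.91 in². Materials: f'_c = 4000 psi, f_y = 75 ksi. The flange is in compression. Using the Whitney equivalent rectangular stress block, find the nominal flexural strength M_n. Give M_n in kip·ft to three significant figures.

M_n ≈ 2560 kip·ft

Tension: T = A_s f_y = 13.91 × 75 = 1043.25 kips.
Try a within the flange: a = T/(0.85 f'_c b_f) = 1043.25/(0.85 × 4 × 42) = 7.306 in.
a = 7.306 > h_f = 5.4 in: the block extends into the web. Split into flange-overhang and web parts.
C_f = 0.85 f'_c (b_f − b_w) h_f = 0.85 × 4 × (42 − 14.9) × 5.4 = 497.6 kips.
Remaining web compression depth: a_w = (T − C_f)/(0.85 f'_c b_w) = (1043.25 − 497.6)/(0.85 × 4 × 14.9) = 10.771 in.
M_n = C_f(d − h_f/2) + (T − C_f)(d − a_w/2) = 497.6 × (33.6 − 2.7) + 545.65 × (33.6 − 5.3855) = 15375.8 + 15395.2 = 30771.0 kip·in.
M_n = 30771.0/12 = 2564.25 kip·ft.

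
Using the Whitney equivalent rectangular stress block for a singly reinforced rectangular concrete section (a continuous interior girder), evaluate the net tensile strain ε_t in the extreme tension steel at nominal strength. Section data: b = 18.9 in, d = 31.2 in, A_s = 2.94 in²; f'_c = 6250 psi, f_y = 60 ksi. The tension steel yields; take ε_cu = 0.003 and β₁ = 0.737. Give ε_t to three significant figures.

a = A_s f_y/(0.85 f'_c b) = 1.757 in.
β₁ = 0.737, so c = a/β₁ = 1.757/0.737 = 2.384 in.
From the linear strain diagram with ε_cu = 0.003: ε_t = 0.003 (d − c)/c = 0.003 × (31.2 − 2.384)/2.384 = 0.0363.
Since ε_t ≥ 0.005, the section is tension-controlled.

ε_t ≈ 0.0363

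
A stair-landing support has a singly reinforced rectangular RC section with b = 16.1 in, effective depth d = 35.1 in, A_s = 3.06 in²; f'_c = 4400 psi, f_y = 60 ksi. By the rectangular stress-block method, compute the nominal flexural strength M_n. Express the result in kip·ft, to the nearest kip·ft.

T = A_s f_y = 3.06 × 60 = 183.6 kips.
a = T/(0.85 f'_c b) = 183.6/(0.85 × 4.4 × 16.1) = 3.049 in.
M_n = T(d − a/2) = 183.6 × (35.1 − 1.5245) = 6164.5 kip·in = 6164.5/12 = 513.71 kip·ft.

M_n ≈ 514 kip·ft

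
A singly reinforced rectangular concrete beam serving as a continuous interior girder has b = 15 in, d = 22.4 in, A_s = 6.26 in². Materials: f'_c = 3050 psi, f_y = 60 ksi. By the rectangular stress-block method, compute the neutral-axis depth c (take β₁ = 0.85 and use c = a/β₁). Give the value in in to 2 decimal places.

T = A_s f_y = 6.26 × 60 = 375.6 kips.
a = T/(0.85 f'_c b) = 375.6/(0.85 × 3.05 × 15) = 9.6586 in.
With β₁ = 0.85, c = a/β₁ = 9.6586/0.85 = 11.36 in.

c ≈ 11.36 in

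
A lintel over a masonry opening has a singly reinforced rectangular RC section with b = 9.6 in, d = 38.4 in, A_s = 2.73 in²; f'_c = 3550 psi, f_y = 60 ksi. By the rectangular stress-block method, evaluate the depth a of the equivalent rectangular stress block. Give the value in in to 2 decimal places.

a ≈ 5.65 in

T = A_s f_y = 2.73 × 60 = 163.8 kips.
a = T/(0.85 f'_c b) = 163.8/(0.85 × 3.55 × 9.6) = 5.65 in.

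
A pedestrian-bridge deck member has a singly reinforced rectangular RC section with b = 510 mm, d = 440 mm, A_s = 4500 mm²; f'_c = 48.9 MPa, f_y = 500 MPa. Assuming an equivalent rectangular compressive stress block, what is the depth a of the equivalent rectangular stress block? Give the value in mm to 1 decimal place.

T = A_s f_y = 4500 × 500 = 2250000 N = 2250 kN.
Setting C = 0.85 f'_c a b equal to T: a = 2250000/(0.85 × 48.9 × 510) = 106.1 mm.

a ≈ 106.1 mm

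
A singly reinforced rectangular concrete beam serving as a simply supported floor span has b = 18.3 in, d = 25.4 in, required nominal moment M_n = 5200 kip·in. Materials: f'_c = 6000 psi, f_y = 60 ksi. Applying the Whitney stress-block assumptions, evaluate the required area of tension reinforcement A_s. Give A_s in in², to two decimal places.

A_s ≈ 3.57 in²

From M_n = 0.85 f'_c a b (d − a/2):
a = d − √(d² − 2M_n/(0.85 f'_c b)) = 25.4 − √(25.4² − 2 × 5200/(0.85 × 6 × 18.3)) = 2.297 in.
A_s = 0.85 f'_c a b / f_y = 0.85 × 6 × 2.297 × 18.3 / 60 = 3.573 in².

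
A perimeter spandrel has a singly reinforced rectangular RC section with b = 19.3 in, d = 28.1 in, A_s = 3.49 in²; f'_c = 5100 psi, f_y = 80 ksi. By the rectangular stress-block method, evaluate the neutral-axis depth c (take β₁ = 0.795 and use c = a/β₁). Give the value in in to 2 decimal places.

T = A_s f_y = 3.49 × 80 = 279.2 kips.
a = T/(0.85 f'_c b) = 279.2/(0.85 × 5.1 × 19.3) = 3.3371 in.
With β₁ = 0.795, c = a/β₁ = 3.3371/0.795 = 4.20 in.

c ≈ 4.20 in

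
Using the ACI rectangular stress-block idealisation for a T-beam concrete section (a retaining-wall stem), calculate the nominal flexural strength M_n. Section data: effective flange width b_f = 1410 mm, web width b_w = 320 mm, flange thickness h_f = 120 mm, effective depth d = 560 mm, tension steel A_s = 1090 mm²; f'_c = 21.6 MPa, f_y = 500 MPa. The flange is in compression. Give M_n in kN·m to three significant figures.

M_n ≈ 299 kN·m

Tension: T = A_s f_y = 1090 × 500 = 545000 N.
Try a within the flange: a = T/(0.85 f'_c b_f) = 545000/(0.85 × 21.6 × 1410) = 21.05 mm.
Since a = 21.05 ≤ h_f = 120 mm, the stress block lies entirely in the flange; analyse as a rectangular beam of width b_f.
M_n = T(d − a/2) = 545000 × (560 − 10.525) = 299.46 × 10⁶ N·mm.
M_n = 299.46 kN·m.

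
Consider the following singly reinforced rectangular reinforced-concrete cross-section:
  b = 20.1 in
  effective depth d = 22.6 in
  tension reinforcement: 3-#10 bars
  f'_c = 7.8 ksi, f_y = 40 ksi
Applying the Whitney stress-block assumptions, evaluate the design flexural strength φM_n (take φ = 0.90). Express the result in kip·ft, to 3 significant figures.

φM_n ≈ 252 kip·ft

A_s = 3 × 1.27 = 3.81 in².
T = A_s f_y = 3.81 × 40 = 152.4 kips.
a = T/(0.85 f'_c b) = 152.4/(0.85 × 7.8 × 20.1) = 1.144 in.
M_n = T(d − a/2) = 152.4 × (22.6 − 0.572) = 3357.1 kip·in = 3357.1/12 = 279.76 kip·ft.
φM_n = 0.90 × 279.76 = 251.78 kip·ft.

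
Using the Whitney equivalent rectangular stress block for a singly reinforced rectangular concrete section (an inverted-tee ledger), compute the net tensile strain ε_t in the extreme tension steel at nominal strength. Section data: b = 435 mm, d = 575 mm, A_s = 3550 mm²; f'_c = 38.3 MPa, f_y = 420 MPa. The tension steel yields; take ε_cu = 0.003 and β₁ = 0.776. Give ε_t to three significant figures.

ε_t ≈ 0.00971

a = A_s f_y/(0.85 f'_c b) = 105.29 mm.
β₁ = 0.776, so c = a/β₁ = 105.29/0.776 = 135.68 mm.
From the linear strain diagram with ε_cu = 0.003: ε_t = 0.003 (d − c)/c = 0.003 × (575 − 135.68)/135.68 = 0.00971.
Since ε_t ≥ 0.005, the section is tension-controlled.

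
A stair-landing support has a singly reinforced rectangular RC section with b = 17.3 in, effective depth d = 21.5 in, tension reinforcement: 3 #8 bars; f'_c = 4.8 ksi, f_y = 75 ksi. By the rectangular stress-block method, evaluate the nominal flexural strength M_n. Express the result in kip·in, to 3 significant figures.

A_s = 3 × 0.79 = 2.37 in².
T = A_s f_y = 2.37 × 75 = 177.75 kips.
a = T/(0.85 f'_c b) = 177.75/(0.85 × 4.8 × 17.3) = 2.518 in.
M_n = T(d − a/2) = 177.75 × (21.5 − 1.259) = 3597.8 kip·in.

M_n ≈ 3600 kip·in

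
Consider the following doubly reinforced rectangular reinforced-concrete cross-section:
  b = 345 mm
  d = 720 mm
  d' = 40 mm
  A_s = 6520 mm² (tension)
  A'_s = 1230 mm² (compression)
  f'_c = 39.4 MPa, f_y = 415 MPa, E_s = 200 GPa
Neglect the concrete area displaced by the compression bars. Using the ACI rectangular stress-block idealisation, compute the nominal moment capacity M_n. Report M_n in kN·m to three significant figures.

M_n ≈ 1720 kN·m

Assume both tension and compression steel yield.
Net tension couple steel: A_s − A'_s = 5290 mm².
a = (A_s − A'_s) f_y / (0.85 f'_c b) = 2195350/(0.85 × 39.4 × 345) = 190.01 mm.
c = a/β₁ = 190.01/0.769 = 247.09 mm; ε'_s = 0.003(c − d')/c = 0.0025 ≥ f_y/E_s = 0.0021, so compression steel does yield.
M_n = (A_s − A'_s) f_y (d − a/2) + A'_s f_y (d − d') = [2195350 × (720 − 95.005) + 510450 × (720 − 40)] × 10⁻⁶ = 1372.08 + 347.11 = 1719.19 kN·m.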